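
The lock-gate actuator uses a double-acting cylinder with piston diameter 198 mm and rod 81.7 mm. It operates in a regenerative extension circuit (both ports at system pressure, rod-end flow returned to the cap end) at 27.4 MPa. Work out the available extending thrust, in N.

F ≈ 1.44e5 N

With equal pressure on both faces, forces on the annular region cancel; the net push is pressure × rod cross-section.
Rod cross-section A_rod = π/4 × (81.7 mm)² = 5242 mm^2
F = P × A_rod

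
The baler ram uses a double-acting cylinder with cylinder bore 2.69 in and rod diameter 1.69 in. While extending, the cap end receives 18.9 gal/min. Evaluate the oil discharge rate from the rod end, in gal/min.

Q_out ≈ 11.4 gal/min

Cap-side area A_cap = π/4 × (2.69 in)² = 5.683 in^2
Rod-side annular area A_ann = π/4 × (2.69² − 1.69²) = 3.440 in^2
Piston speed v = Q_in/A_cap; rod-end outflow Q_out = v × A_ann = Q_in × A_ann/A_cap.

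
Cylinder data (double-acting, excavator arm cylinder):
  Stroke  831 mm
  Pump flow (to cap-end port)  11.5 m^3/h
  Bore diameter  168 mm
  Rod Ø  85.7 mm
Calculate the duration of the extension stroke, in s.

Cap-side area A_cap = π/4 × (168 mm)² = 22170 mm^2
Swept volume V = A × L; t = V / Q = A·L / Q

t ≈ 5.77 s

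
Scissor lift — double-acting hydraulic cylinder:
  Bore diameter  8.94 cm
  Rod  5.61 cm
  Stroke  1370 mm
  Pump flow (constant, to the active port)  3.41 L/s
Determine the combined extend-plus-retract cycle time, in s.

t ≈ 4.05 s

Cap-side area A_cap = π/4 × (8.94 cm)² = 62.77 cm^2
Rod-side annular area A_ann = π/4 × (8.94² − 5.61²) = 38.05 cm^2
t_ext = A_cap·L/Q = 2.522 s
t_ret = A_ann·L/Q = 1.529 s
t_cycle = t_ext + t_ret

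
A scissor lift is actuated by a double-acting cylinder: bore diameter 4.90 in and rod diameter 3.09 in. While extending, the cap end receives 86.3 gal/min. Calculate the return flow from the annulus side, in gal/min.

Q_out ≈ 52.0 gal/min

Cap-side area A_cap = π/4 × (4.90 in)² = 18.86 in^2
Rod-side annular area A_ann = π/4 × (4.90² − 3.09²) = 11.36 in^2
Piston speed v = Q_in/A_cap; rod-end outflow Q_out = v × A_ann = Q_in × A_ann/A_cap.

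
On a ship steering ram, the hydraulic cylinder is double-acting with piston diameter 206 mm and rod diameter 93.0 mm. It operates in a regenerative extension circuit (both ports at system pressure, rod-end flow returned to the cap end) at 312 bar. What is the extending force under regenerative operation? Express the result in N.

F ≈ 2.12e5 N

With equal pressure on both faces, forces on the annular region cancel; the net push is pressure × rod cross-section.
Rod cross-section A_rod = π/4 × (93.0 mm)² = 6793 mm^2
F = P × A_rod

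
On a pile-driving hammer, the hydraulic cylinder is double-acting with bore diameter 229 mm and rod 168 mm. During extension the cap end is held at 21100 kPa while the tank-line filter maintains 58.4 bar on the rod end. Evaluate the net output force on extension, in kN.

Cap-side area A_cap = π/4 × (229 mm)² = 41190 mm^2
Rod-side annular area A_ann = π/4 × (229² − 168²) = 19020 mm^2
Net thrust = P_cap·A_cap − P_rod·A_ann = 869.0 kN − 111.1 kN

F ≈ 758 kN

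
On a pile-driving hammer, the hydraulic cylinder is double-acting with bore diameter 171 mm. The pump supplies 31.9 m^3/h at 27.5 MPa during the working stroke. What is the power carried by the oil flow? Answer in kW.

Hydraulic power = P × Q

W ≈ 244 kW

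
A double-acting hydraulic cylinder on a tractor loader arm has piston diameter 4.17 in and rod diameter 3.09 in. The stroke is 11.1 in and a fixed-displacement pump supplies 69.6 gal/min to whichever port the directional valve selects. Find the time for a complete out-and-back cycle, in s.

t ≈ 0.821 s

Cap-side area A_cap = π/4 × (4.17 in)² = 13.66 in^2
Rod-side annular area A_ann = π/4 × (4.17² − 3.09²) = 6.158 in^2
t_ext = A_cap·L/Q = 0.5657 s
t_ret = A_ann·L/Q = 0.2551 s
t_cycle = t_ext + t_ret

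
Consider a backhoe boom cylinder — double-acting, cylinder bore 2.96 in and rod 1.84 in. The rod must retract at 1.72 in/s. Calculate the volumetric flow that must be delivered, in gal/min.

Q ≈ 1.89 gal/min

Rod-side annular area A_ann = π/4 × (2.96² − 1.84²) = 4.222 in^2
Q = A × v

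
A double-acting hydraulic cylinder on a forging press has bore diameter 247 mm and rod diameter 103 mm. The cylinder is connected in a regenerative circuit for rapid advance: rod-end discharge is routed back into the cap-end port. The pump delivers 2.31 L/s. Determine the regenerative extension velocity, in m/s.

v ≈ 0.277 m/s

In regeneration the rod-end outflow joins the pump flow into the cap end, so the net volume the pump must supply per unit advance equals the rod cross-section area.
Rod cross-section A_rod = π/4 × (103 mm)² = 8332 mm^2
v = Q_pump / A_rod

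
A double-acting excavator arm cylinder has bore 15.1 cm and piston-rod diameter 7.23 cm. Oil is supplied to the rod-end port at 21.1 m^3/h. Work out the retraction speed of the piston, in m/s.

Rod-side annular area A_ann = π/4 × (15.1² − 7.23²) = 138.0 cm^2
Flow into the rod-end port fills the annular volume.
v = Q / A

v ≈ 0.425 m/s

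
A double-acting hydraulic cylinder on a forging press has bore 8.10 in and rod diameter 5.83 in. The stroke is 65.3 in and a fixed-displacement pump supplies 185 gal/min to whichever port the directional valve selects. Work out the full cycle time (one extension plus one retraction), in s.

Cap-side area A_cap = π/4 × (8.10 in)² = 51.53 in^2
Rod-side annular area A_ann = π/4 × (8.10² − 5.83²) = 24.84 in^2
t_ext = A_cap·L/Q = 4.724 s
t_ret = A_ann·L/Q = 2.277 s
t_cycle = t_ext + t_ret

t ≈ 7.00 s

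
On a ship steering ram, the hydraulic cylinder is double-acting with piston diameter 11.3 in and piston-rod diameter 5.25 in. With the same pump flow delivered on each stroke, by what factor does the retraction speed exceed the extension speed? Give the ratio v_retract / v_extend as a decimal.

v_ret/v_ext ≈ 1.28

Cap-side area A_cap = π/4 × (11.3 in)² = 100.3 in^2
Rod-side annular area A_ann = π/4 × (11.3² − 5.25²) = 78.64 in^2
For equal Q, v ∝ 1/A, so v_ret/v_ext = A_cap/A_ann.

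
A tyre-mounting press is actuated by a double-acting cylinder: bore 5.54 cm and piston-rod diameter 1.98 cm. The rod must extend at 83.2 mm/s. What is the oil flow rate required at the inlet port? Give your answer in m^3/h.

Cap-side area A_cap = π/4 × (5.54 cm)² = 24.11 cm^2
Q = A × v

Q ≈ 0.722 m^3/h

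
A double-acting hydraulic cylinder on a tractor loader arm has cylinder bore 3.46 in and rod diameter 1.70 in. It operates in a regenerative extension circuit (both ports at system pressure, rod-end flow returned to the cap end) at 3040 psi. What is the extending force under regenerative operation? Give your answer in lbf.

With equal pressure on both faces, forces on the annular region cancel; the net push is pressure × rod cross-section.
Rod cross-section A_rod = π/4 × (1.70 in)² = 2.270 in^2
F = P × A_rod

F ≈ 6900 lbf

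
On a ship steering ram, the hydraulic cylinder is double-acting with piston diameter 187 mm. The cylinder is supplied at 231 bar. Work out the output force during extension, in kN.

F ≈ 634 kN

Cap-side area A_cap = π/4 × (187 mm)² = 27460 mm^2
F = P × A_cap = 231 bar × A_cap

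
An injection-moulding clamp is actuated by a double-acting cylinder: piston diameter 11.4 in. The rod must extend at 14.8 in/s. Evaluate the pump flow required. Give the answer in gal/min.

Cap-side area A_cap = π/4 × (11.4 in)² = 102.1 in^2
Q = A × v

Q ≈ 392 gal/min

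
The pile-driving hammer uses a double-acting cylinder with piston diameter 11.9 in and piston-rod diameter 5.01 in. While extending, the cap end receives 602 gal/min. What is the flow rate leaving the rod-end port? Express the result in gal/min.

Cap-side area A_cap = π/4 × (11.9 in)² = 111.2 in^2
Rod-side annular area A_ann = π/4 × (11.9² − 5.01²) = 91.51 in^2
Piston speed v = Q_in/A_cap; rod-end outflow Q_out = v × A_ann = Q_in × A_ann/A_cap.

Q_out ≈ 495 gal/min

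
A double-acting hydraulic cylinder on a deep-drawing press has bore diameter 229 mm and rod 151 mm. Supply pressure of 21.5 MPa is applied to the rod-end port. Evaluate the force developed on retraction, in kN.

Rod-side annular area A_ann = π/4 × (229² − 151²) = 23280 mm^2
On retraction the pressure acts on the annular area (bore minus rod).
F = P × A_ann

F ≈ 501 kN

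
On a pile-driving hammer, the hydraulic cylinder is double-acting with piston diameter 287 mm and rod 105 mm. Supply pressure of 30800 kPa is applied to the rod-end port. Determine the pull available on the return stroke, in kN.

Rod-side annular area A_ann = π/4 × (287² − 105²) = 56030 mm^2
On retraction the pressure acts on the annular area (bore minus rod).
F = P × A_ann

F ≈ 1730 kN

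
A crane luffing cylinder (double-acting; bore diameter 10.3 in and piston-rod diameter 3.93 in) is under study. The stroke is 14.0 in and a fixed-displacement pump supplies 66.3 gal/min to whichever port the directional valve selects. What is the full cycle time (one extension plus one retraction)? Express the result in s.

Cap-side area A_cap = π/4 × (10.3 in)² = 83.32 in^2
Rod-side annular area A_ann = π/4 × (10.3² − 3.93²) = 71.19 in^2
t_ext = A_cap·L/Q = 4.570 s
t_ret = A_ann·L/Q = 3.905 s
t_cycle = t_ext + t_ret

t ≈ 8.47 s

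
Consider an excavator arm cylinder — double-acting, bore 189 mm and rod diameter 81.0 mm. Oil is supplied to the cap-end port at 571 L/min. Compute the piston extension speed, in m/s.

Cap-side area A_cap = π/4 × (189 mm)² = 28060 mm^2
v = Q / A

v ≈ 0.339 m/s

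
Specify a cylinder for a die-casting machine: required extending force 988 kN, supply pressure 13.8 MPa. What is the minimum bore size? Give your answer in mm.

Extension force acts on the full piston face: F = P × (π/4)D².
D = √(4F / (πP)) = √(4 × 988 kN / (π × 13.8 MPa))

D ≈ 302 mm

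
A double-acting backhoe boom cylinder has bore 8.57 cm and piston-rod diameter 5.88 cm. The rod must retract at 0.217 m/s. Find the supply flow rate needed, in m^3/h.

Rod-side annular area A_ann = π/4 × (8.57² − 5.88²) = 30.53 cm^2
Q = A × v

Q ≈ 2.38 m^3/h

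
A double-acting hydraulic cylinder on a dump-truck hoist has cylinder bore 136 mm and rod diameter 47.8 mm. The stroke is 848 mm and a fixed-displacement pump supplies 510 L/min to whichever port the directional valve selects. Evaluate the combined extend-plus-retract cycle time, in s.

Cap-side area A_cap = π/4 × (136 mm)² = 14530 mm^2
Rod-side annular area A_ann = π/4 × (136² − 47.8²) = 12730 mm^2
t_ext = A_cap·L/Q = 1.449 s
t_ret = A_ann·L/Q = 1.270 s
t_cycle = t_ext + t_ret

t ≈ 2.72 s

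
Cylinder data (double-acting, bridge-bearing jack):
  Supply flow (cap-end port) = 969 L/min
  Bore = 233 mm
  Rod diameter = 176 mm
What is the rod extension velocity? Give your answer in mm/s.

Cap-side area A_cap = π/4 × (233 mm)² = 42640 mm^2
v = Q / A

v ≈ 379 mm/s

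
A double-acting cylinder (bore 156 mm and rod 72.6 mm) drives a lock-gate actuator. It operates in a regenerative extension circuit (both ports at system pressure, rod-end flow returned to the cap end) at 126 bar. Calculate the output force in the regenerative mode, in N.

F ≈ 52200 N

With equal pressure on both faces, forces on the annular region cancel; the net push is pressure × rod cross-section.
Rod cross-section A_rod = π/4 × (72.6 mm)² = 4140 mm^2
F = P × A_rod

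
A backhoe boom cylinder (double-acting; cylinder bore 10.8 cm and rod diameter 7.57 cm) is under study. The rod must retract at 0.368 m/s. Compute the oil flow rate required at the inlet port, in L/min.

Q ≈ 103 L/min

Rod-side annular area A_ann = π/4 × (10.8² − 7.57²) = 46.60 cm^2
Q = A × v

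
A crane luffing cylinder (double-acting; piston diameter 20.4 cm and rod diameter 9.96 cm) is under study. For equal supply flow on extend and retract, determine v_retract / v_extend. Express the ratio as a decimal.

Cap-side area A_cap = π/4 × (20.4 cm)² = 326.9 cm^2
Rod-side annular area A_ann = π/4 × (20.4² − 9.96²) = 248.9 cm^2
For equal Q, v ∝ 1/A, so v_ret/v_ext = A_cap/A_ann.

v_ret/v_ext ≈ 1.31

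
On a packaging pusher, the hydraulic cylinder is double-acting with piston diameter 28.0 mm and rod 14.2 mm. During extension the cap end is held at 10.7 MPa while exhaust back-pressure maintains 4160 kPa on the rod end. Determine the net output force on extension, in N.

F ≈ 4690 N

Cap-side area A_cap = π/4 × (28.0 mm)² = 615.8 mm^2
Rod-side annular area A_ann = π/4 × (28.0² − 14.2²) = 457.4 mm^2
Net thrust = P_cap·A_cap − P_rod·A_ann = 6589 N − 1903 N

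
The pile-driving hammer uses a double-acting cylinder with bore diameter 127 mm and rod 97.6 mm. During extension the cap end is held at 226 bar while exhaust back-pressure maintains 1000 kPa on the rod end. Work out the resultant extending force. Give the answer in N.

Cap-side area A_cap = π/4 × (127 mm)² = 12670 mm^2
Rod-side annular area A_ann = π/4 × (127² − 97.6²) = 5186 mm^2
Net thrust = P_cap·A_cap − P_rod·A_ann = 2.863e5 N − 5186 N

F ≈ 2.81e5 N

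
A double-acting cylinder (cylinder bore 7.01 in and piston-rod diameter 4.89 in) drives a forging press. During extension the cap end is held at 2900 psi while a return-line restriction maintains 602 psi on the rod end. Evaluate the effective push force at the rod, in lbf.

Cap-side area A_cap = π/4 × (7.01 in)² = 38.59 in^2
Rod-side annular area A_ann = π/4 × (7.01² − 4.89²) = 19.81 in^2
Net thrust = P_cap·A_cap − P_rod·A_ann = 1.119e5 lbf − 11930 lbf

F ≈ 100000 lbf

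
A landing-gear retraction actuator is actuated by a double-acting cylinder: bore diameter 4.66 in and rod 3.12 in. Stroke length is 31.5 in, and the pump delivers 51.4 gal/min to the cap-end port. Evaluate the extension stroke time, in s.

t ≈ 2.71 s

Cap-side area A_cap = π/4 × (4.66 in)² = 17.06 in^2
Swept volume V = A × L; t = V / Q = A·L / Q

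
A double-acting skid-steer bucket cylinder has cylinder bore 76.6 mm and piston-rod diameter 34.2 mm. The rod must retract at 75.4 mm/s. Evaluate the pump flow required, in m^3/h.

Rod-side annular area A_ann = π/4 × (76.6² − 34.2²) = 3690 mm^2
Q = A × v

Q ≈ 1.00 m^3/h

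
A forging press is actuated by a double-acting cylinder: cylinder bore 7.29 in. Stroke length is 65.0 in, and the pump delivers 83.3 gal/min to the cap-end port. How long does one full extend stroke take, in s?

t ≈ 8.46 s

Cap-side area A_cap = π/4 × (7.29 in)² = 41.74 in^2
Swept volume V = A × L; t = V / Q = A·L / Q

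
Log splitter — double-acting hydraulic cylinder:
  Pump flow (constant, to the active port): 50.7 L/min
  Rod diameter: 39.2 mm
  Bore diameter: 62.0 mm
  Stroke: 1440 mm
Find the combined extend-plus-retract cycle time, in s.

t ≈ 8.23 s

Cap-side area A_cap = π/4 × (62.0 mm)² = 3019 mm^2
Rod-side annular area A_ann = π/4 × (62.0² − 39.2²) = 1812 mm^2
t_ext = A_cap·L/Q = 5.145 s
t_ret = A_ann·L/Q = 3.088 s
t_cycle = t_ext + t_ret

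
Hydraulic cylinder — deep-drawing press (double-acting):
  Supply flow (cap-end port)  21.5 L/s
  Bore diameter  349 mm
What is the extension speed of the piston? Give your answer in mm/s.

Cap-side area A_cap = π/4 × (349 mm)² = 95660 mm^2
v = Q / A

v ≈ 225 mm/s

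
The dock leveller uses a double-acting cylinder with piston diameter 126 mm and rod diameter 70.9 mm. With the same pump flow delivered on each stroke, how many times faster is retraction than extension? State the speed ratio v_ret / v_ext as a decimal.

v_ret/v_ext ≈ 1.46

Cap-side area A_cap = π/4 × (126 mm)² = 12470 mm^2
Rod-side annular area A_ann = π/4 × (126² − 70.9²) = 8521 mm^2
For equal Q, v ∝ 1/A, so v_ret/v_ext = A_cap/A_ann.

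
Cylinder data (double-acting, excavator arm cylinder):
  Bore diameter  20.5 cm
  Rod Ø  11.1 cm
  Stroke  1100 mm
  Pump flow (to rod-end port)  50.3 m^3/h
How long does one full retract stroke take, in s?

t ≈ 1.84 s

Rod-side annular area A_ann = π/4 × (20.5² − 11.1²) = 233.3 cm^2
Swept volume V = A × L; t = V / Q = A·L / Q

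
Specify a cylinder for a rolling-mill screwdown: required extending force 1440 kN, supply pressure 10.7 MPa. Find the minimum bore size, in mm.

D ≈ 414 mm

Extension force acts on the full piston face: F = P × (π/4)D².
D = √(4F / (πP)) = √(4 × 1440 kN / (π × 10.7 MPa))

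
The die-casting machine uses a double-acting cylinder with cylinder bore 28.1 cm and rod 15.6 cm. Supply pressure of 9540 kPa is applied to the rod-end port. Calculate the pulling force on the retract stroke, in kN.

Rod-side annular area A_ann = π/4 × (28.1² − 15.6²) = 429.0 cm^2
On retraction the pressure acts on the annular area (bore minus rod).
F = P × A_ann

F ≈ 409 kN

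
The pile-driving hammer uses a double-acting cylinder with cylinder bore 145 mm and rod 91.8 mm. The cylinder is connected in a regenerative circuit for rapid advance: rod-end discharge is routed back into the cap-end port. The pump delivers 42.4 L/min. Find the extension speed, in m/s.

In regeneration the rod-end outflow joins the pump flow into the cap end, so the net volume the pump must supply per unit advance equals the rod cross-section area.
Rod cross-section A_rod = π/4 × (91.8 mm)² = 6619 mm^2
v = Q_pump / A_rod

v ≈ 0.107 m/s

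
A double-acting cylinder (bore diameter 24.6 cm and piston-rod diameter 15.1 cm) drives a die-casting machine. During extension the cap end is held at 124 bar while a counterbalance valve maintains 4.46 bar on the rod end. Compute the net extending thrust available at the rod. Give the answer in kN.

F ≈ 576 kN

Cap-side area A_cap = π/4 × (24.6 cm)² = 475.3 cm^2
Rod-side annular area A_ann = π/4 × (24.6² − 15.1²) = 296.2 cm^2
Net thrust = P_cap·A_cap − P_rod·A_ann = 589.4 kN − 13.21 kN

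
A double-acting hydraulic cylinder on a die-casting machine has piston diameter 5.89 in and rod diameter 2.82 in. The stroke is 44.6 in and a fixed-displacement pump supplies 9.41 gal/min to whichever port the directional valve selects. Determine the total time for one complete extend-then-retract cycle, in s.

Cap-side area A_cap = π/4 × (5.89 in)² = 27.25 in^2
Rod-side annular area A_ann = π/4 × (5.89² − 2.82²) = 21.00 in^2
t_ext = A_cap·L/Q = 33.54 s
t_ret = A_ann·L/Q = 25.85 s
t_cycle = t_ext + t_ret

t ≈ 59.4 s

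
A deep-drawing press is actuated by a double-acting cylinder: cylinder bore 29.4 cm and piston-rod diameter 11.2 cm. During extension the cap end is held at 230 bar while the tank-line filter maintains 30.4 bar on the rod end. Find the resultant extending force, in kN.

Cap-side area A_cap = π/4 × (29.4 cm)² = 678.9 cm^2
Rod-side annular area A_ann = π/4 × (29.4² − 11.2²) = 580.3 cm^2
Net thrust = P_cap·A_cap − P_rod·A_ann = 1561 kN − 176.4 kN

F ≈ 1380 kN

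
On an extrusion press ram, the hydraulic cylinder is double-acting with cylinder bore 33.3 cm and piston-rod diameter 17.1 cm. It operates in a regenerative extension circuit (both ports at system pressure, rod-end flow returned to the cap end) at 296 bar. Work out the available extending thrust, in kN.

F ≈ 680 kN

With equal pressure on both faces, forces on the annular region cancel; the net push is pressure × rod cross-section.
Rod cross-section A_rod = π/4 × (17.1 cm)² = 229.7 cm^2
F = P × A_rod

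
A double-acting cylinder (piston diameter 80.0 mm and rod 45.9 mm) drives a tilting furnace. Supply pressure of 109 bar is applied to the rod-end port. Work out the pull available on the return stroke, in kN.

Rod-side annular area A_ann = π/4 × (80.0² − 45.9²) = 3372 mm^2
On retraction the pressure acts on the annular area (bore minus rod).
F = P × A_ann

F ≈ 36.8 kN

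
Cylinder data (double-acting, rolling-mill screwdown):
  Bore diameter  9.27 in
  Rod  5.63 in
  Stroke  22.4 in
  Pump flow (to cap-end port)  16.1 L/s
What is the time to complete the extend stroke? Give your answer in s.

t ≈ 1.54 s

Cap-side area A_cap = π/4 × (9.27 in)² = 67.49 in^2
Swept volume V = A × L; t = V / Q = A·L / Q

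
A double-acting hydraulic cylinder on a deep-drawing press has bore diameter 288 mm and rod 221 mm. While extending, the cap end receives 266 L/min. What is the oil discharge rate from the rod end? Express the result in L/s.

Cap-side area A_cap = π/4 × (288 mm)² = 65140 mm^2
Rod-side annular area A_ann = π/4 × (288² − 221²) = 26780 mm^2
Piston speed v = Q_in/A_cap; rod-end outflow Q_out = v × A_ann = Q_in × A_ann/A_cap.

Q_out ≈ 1.82 L/s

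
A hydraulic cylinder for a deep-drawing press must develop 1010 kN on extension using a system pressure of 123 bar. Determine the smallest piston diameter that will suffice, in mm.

Extension force acts on the full piston face: F = P × (π/4)D².
D = √(4F / (πP)) = √(4 × 1010 kN / (π × 123 bar))

D ≈ 323 mm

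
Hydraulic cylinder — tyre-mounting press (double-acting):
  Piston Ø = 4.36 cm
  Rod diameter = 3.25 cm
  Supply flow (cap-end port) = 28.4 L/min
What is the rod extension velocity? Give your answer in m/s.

v ≈ 0.317 m/s

Cap-side area A_cap = π/4 × (4.36 cm)² = 14.93 cm^2
v = Q / A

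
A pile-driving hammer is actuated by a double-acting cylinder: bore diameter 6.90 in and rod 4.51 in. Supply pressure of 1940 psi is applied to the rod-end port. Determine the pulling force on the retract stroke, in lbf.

F ≈ 41600 lbf

Rod-side annular area A_ann = π/4 × (6.90² − 4.51²) = 21.42 in^2
On retraction the pressure acts on the annular area (bore minus rod).
F = P × A_ann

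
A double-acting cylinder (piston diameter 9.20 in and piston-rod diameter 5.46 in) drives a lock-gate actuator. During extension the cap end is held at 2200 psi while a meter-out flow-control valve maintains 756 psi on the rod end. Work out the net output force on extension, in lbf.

F ≈ 1.14e5 lbf

Cap-side area A_cap = π/4 × (9.20 in)² = 66.48 in^2
Rod-side annular area A_ann = π/4 × (9.20² − 5.46²) = 43.06 in^2
Net thrust = P_cap·A_cap − P_rod·A_ann = 1.462e5 lbf − 32550 lbf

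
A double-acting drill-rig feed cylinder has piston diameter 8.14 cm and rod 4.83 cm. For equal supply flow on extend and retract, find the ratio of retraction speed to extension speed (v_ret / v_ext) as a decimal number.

v_ret/v_ext ≈ 1.54

Cap-side area A_cap = π/4 × (8.14 cm)² = 52.04 cm^2
Rod-side annular area A_ann = π/4 × (8.14² − 4.83²) = 33.72 cm^2
For equal Q, v ∝ 1/A, so v_ret/v_ext = A_cap/A_ann.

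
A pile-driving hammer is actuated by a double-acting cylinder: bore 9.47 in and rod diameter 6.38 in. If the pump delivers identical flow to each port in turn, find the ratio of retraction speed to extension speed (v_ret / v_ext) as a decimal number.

Cap-side area A_cap = π/4 × (9.47 in)² = 70.44 in^2
Rod-side annular area A_ann = π/4 × (9.47² − 6.38²) = 38.47 in^2
For equal Q, v ∝ 1/A, so v_ret/v_ext = A_cap/A_ann.

v_ret/v_ext ≈ 1.83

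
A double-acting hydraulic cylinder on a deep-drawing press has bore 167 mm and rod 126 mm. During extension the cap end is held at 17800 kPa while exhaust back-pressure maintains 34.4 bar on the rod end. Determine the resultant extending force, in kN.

F ≈ 357 kN

Cap-side area A_cap = π/4 × (167 mm)² = 21900 mm^2
Rod-side annular area A_ann = π/4 × (167² − 126²) = 9435 mm^2
Net thrust = P_cap·A_cap − P_rod·A_ann = 389.9 kN − 32.46 kN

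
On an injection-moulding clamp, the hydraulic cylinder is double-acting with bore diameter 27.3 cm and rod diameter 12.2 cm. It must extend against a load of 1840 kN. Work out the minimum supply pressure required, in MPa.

Cap-side area A_cap = π/4 × (27.3 cm)² = 585.3 cm^2
P = F / A = 1840 kN / A

P ≈ 31.4 MPa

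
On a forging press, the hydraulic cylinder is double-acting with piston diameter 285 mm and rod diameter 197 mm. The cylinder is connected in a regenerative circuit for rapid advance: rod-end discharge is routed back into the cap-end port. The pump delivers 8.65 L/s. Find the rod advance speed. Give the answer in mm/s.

v ≈ 284 mm/s

In regeneration the rod-end outflow joins the pump flow into the cap end, so the net volume the pump must supply per unit advance equals the rod cross-section area.
Rod cross-section A_rod = π/4 × (197 mm)² = 30480 mm^2
v = Q_pump / A_rod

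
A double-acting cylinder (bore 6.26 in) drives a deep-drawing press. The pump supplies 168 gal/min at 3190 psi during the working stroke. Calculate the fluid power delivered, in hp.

W ≈ 313 hp

Hydraulic power = P × Q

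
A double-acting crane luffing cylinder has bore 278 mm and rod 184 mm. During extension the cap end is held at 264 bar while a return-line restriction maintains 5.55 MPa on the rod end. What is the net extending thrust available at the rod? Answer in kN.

F ≈ 1410 kN

Cap-side area A_cap = π/4 × (278 mm)² = 60700 mm^2
Rod-side annular area A_ann = π/4 × (278² − 184²) = 34110 mm^2
Net thrust = P_cap·A_cap − P_rod·A_ann = 1602 kN − 189.3 kN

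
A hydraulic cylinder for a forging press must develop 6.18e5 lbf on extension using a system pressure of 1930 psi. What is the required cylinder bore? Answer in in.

Extension force acts on the full piston face: F = P × (π/4)D².
D = √(4F / (πP)) = √(4 × 6.18e5 lbf / (π × 1930 psi))

D ≈ 20.2 in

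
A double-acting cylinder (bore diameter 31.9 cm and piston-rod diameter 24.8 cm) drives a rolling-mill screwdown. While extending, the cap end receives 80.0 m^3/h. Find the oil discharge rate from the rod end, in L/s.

Cap-side area A_cap = π/4 × (31.9 cm)² = 799.2 cm^2
Rod-side annular area A_ann = π/4 × (31.9² − 24.8²) = 316.2 cm^2
Piston speed v = Q_in/A_cap; rod-end outflow Q_out = v × A_ann = Q_in × A_ann/A_cap.

Q_out ≈ 8.79 L/s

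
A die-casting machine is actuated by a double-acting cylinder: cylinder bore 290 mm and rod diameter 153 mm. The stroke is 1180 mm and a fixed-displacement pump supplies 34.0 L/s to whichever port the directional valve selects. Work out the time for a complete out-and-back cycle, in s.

Cap-side area A_cap = π/4 × (290 mm)² = 66050 mm^2
Rod-side annular area A_ann = π/4 × (290² − 153²) = 47670 mm^2
t_ext = A_cap·L/Q = 2.292 s
t_ret = A_ann·L/Q = 1.654 s
t_cycle = t_ext + t_ret

t ≈ 3.95 s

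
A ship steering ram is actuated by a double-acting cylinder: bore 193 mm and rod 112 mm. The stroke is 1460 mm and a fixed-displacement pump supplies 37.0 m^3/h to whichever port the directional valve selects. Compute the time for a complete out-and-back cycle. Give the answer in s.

t ≈ 6.91 s

Cap-side area A_cap = π/4 × (193 mm)² = 29260 mm^2
Rod-side annular area A_ann = π/4 × (193² − 112²) = 19400 mm^2
t_ext = A_cap·L/Q = 4.156 s
t_ret = A_ann·L/Q = 2.756 s
t_cycle = t_ext + t_ret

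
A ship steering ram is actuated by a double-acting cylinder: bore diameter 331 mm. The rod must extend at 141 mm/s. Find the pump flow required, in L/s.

Cap-side area A_cap = π/4 × (331 mm)² = 86050 mm^2
Q = A × v

Q ≈ 12.1 L/s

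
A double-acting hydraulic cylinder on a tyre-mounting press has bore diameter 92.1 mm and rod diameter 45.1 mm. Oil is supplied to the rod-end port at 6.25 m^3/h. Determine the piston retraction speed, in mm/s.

Rod-side annular area A_ann = π/4 × (92.1² − 45.1²) = 5065 mm^2
Flow into the rod-end port fills the annular volume.
v = Q / A

v ≈ 343 mm/s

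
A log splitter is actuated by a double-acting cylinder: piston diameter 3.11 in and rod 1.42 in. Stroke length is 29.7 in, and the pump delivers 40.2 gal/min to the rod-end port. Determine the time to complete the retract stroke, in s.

t ≈ 1.15 s

Rod-side annular area A_ann = π/4 × (3.11² − 1.42²) = 6.013 in^2
Swept volume V = A × L; t = V / Q = A·L / Q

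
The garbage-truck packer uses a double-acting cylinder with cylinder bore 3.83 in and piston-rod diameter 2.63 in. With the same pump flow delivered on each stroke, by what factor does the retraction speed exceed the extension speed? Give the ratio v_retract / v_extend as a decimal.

Cap-side area A_cap = π/4 × (3.83 in)² = 11.52 in^2
Rod-side annular area A_ann = π/4 × (3.83² − 2.63²) = 6.088 in^2
For equal Q, v ∝ 1/A, so v_ret/v_ext = A_cap/A_ann.

v_ret/v_ext ≈ 1.89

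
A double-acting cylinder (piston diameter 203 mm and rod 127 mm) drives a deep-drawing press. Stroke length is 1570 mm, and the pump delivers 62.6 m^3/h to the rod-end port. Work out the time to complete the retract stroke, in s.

t ≈ 1.78 s

Rod-side annular area A_ann = π/4 × (203² − 127²) = 19700 mm^2
Swept volume V = A × L; t = V / Q = A·L / Q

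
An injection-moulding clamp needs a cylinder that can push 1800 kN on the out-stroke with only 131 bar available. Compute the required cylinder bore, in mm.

D ≈ 418 mm

Extension force acts on the full piston face: F = P × (π/4)D².
D = √(4F / (πP)) = √(4 × 1800 kN / (π × 131 bar))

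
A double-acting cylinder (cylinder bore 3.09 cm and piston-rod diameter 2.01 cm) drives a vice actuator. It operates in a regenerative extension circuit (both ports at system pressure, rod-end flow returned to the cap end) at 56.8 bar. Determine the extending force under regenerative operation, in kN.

With equal pressure on both faces, forces on the annular region cancel; the net push is pressure × rod cross-section.
Rod cross-section A_rod = π/4 × (2.01 cm)² = 3.173 cm^2
F = P × A_rod

F ≈ 1.80 kN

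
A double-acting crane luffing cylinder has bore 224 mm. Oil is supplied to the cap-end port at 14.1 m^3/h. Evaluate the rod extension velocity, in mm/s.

v ≈ 99.4 mm/s

Cap-side area A_cap = π/4 × (224 mm)² = 39410 mm^2
v = Q / A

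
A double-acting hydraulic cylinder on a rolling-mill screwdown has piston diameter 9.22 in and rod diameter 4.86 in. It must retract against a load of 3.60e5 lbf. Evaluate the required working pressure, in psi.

P ≈ 7470 psi

Rod-side annular area A_ann = π/4 × (9.22² − 4.86²) = 48.21 in^2
Retraction: pressure acts on the annular area.
P = F / A = 3.60e5 lbf / A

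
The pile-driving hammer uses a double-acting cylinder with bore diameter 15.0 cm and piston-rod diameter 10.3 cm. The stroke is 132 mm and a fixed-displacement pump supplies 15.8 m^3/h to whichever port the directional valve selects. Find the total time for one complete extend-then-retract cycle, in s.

Cap-side area A_cap = π/4 × (15.0 cm)² = 176.7 cm^2
Rod-side annular area A_ann = π/4 × (15.0² − 10.3²) = 93.39 cm^2
t_ext = A_cap·L/Q = 0.5315 s
t_ret = A_ann·L/Q = 0.2809 s
t_cycle = t_ext + t_ret

t ≈ 0.812 s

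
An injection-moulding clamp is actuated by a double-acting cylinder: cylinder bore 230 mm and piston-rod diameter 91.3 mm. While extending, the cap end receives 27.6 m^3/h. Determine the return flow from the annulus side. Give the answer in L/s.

Cap-side area A_cap = π/4 × (230 mm)² = 41550 mm^2
Rod-side annular area A_ann = π/4 × (230² − 91.3²) = 35000 mm^2
Piston speed v = Q_in/A_cap; rod-end outflow Q_out = v × A_ann = Q_in × A_ann/A_cap.

Q_out ≈ 6.46 L/s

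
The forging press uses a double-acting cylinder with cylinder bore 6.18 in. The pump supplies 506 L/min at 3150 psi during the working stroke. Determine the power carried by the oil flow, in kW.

W ≈ 183 kW

Hydraulic power = P × Q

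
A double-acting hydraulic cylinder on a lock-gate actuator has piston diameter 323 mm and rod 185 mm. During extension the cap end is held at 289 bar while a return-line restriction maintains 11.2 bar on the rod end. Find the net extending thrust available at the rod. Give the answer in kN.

F ≈ 2310 kN

Cap-side area A_cap = π/4 × (323 mm)² = 81940 mm^2
Rod-side annular area A_ann = π/4 × (323² − 185²) = 55060 mm^2
Net thrust = P_cap·A_cap − P_rod·A_ann = 2368 kN − 61.67 kN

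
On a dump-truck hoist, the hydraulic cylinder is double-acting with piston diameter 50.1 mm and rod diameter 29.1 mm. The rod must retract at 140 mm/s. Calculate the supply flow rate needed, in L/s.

Q ≈ 0.183 L/s

Rod-side annular area A_ann = π/4 × (50.1² − 29.1²) = 1306 mm^2
Q = A × v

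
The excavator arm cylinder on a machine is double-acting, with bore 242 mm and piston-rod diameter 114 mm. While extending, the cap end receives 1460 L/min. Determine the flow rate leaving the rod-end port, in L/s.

Cap-side area A_cap = π/4 × (242 mm)² = 46000 mm^2
Rod-side annular area A_ann = π/4 × (242² − 114²) = 35790 mm^2
Piston speed v = Q_in/A_cap; rod-end outflow Q_out = v × A_ann = Q_in × A_ann/A_cap.

Q_out ≈ 18.9 L/s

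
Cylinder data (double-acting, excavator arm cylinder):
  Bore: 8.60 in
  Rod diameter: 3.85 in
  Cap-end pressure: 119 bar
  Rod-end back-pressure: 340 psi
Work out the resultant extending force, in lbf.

F ≈ 84500 lbf

Cap-side area A_cap = π/4 × (8.60 in)² = 58.09 in^2
Rod-side annular area A_ann = π/4 × (8.60² − 3.85²) = 46.45 in^2
Net thrust = P_cap·A_cap − P_rod·A_ann = 1.003e5 lbf − 15790 lbf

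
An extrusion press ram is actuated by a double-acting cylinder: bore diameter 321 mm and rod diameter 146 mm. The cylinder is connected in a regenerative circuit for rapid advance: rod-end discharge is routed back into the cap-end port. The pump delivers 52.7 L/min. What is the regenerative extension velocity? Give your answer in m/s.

In regeneration the rod-end outflow joins the pump flow into the cap end, so the net volume the pump must supply per unit advance equals the rod cross-section area.
Rod cross-section A_rod = π/4 × (146 mm)² = 16740 mm^2
v = Q_pump / A_rod

v ≈ 0.0525 m/s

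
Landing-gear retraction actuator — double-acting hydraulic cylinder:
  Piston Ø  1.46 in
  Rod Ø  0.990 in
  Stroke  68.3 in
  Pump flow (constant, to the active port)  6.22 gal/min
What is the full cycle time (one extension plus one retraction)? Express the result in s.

Cap-side area A_cap = π/4 × (1.46 in)² = 1.674 in^2
Rod-side annular area A_ann = π/4 × (1.46² − 0.990²) = 0.9044 in^2
t_ext = A_cap·L/Q = 4.775 s
t_ret = A_ann·L/Q = 2.579 s
t_cycle = t_ext + t_ret

t ≈ 7.35 s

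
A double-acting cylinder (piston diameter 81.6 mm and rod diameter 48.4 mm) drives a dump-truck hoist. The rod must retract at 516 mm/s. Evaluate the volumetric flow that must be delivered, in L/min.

Q ≈ 105 L/min

Rod-side annular area A_ann = π/4 × (81.6² − 48.4²) = 3390 mm^2
Q = A × v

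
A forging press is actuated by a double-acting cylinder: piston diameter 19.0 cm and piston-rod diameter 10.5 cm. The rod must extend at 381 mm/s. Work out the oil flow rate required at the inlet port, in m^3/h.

Cap-side area A_cap = π/4 × (19.0 cm)² = 283.5 cm^2
Q = A × v

Q ≈ 38.9 m^3/h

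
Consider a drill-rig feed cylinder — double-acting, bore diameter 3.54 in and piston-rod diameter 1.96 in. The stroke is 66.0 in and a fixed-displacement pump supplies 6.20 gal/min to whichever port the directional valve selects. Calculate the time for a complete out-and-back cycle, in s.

t ≈ 46.1 s

Cap-side area A_cap = π/4 × (3.54 in)² = 9.842 in^2
Rod-side annular area A_ann = π/4 × (3.54² − 1.96²) = 6.825 in^2
t_ext = A_cap·L/Q = 27.21 s
t_ret = A_ann·L/Q = 18.87 s
t_cycle = t_ext + t_ret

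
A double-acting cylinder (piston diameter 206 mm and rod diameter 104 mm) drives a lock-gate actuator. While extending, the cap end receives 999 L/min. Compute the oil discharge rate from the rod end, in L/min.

Q_out ≈ 744 L/min

Cap-side area A_cap = π/4 × (206 mm)² = 33330 mm^2
Rod-side annular area A_ann = π/4 × (206² − 104²) = 24830 mm^2
Piston speed v = Q_in/A_cap; rod-end outflow Q_out = v × A_ann = Q_in × A_ann/A_cap.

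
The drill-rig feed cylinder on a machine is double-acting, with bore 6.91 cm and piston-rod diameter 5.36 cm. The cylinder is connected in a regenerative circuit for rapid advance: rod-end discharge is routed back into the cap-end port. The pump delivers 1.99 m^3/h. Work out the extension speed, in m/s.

v ≈ 0.245 m/s

In regeneration the rod-end outflow joins the pump flow into the cap end, so the net volume the pump must supply per unit advance equals the rod cross-section area.
Rod cross-section A_rod = π/4 × (5.36 cm)² = 22.56 cm^2
v = Q_pump / A_rod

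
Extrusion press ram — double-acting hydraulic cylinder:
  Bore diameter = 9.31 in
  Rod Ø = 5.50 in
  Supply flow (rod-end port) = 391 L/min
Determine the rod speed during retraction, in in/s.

v ≈ 8.97 in/s

Rod-side annular area A_ann = π/4 × (9.31² − 5.50²) = 44.32 in^2
Flow into the rod-end port fills the annular volume.
v = Q / A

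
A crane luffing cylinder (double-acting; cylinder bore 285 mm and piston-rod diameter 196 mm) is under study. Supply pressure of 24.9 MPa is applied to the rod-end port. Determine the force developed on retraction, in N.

F ≈ 8.37e5 N

Rod-side annular area A_ann = π/4 × (285² − 196²) = 33620 mm^2
On retraction the pressure acts on the annular area (bore minus rod).
F = P × A_ann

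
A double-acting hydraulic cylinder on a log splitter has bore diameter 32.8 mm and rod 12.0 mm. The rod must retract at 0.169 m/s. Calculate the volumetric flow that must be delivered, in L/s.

Rod-side annular area A_ann = π/4 × (32.8² − 12.0²) = 731.9 mm^2
Q = A × v

Q ≈ 0.124 L/s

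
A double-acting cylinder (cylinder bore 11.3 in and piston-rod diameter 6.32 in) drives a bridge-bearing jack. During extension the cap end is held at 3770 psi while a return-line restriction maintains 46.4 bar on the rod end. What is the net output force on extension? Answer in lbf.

Cap-side area A_cap = π/4 × (11.3 in)² = 100.3 in^2
Rod-side annular area A_ann = π/4 × (11.3² − 6.32²) = 68.92 in^2
Net thrust = P_cap·A_cap − P_rod·A_ann = 3.781e5 lbf − 46380 lbf

F ≈ 3.32e5 lbf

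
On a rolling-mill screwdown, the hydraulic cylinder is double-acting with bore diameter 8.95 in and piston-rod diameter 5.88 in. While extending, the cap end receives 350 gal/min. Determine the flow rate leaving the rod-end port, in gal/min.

Q_out ≈ 199 gal/min

Cap-side area A_cap = π/4 × (8.95 in)² = 62.91 in^2
Rod-side annular area A_ann = π/4 × (8.95² − 5.88²) = 35.76 in^2
Piston speed v = Q_in/A_cap; rod-end outflow Q_out = v × A_ann = Q_in × A_ann/A_cap.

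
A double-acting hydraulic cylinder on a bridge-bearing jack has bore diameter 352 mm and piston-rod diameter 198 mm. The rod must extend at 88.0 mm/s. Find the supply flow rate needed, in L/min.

Cap-side area A_cap = π/4 × (352 mm)² = 97310 mm^2
Q = A × v

Q ≈ 514 L/min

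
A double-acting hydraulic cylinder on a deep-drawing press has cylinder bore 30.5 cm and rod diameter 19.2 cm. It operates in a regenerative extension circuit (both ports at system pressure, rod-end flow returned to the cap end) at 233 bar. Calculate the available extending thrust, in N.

F ≈ 6.75e5 N

With equal pressure on both faces, forces on the annular region cancel; the net push is pressure × rod cross-section.
Rod cross-section A_rod = π/4 × (19.2 cm)² = 289.5 cm^2
F = P × A_rod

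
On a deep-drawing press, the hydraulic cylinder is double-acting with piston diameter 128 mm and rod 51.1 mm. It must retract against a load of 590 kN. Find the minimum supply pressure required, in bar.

Rod-side annular area A_ann = π/4 × (128² − 51.1²) = 10820 mm^2
Retraction: pressure acts on the annular area.
P = F / A = 590 kN / A

P ≈ 545 bar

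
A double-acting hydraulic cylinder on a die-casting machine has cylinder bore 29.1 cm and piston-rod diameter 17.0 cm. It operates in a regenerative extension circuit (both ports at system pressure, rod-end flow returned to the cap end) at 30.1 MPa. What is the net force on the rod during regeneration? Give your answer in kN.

F ≈ 683 kN

With equal pressure on both faces, forces on the annular region cancel; the net push is pressure × rod cross-section.
Rod cross-section A_rod = π/4 × (17.0 cm)² = 227.0 cm^2
F = P × A_rod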